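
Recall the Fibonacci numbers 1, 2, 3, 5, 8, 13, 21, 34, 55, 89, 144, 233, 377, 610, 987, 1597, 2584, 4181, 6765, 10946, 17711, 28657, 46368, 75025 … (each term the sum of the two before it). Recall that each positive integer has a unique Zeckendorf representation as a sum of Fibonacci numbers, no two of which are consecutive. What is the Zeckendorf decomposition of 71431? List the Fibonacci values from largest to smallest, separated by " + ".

46368 + 17711 + 6765 + 377 + 144 + 55 + 8 + 3

71431 − 46368 = 25063
25063 − 17711 = 7352
7352 − 6765 = 587
587 − 377 = 210
210 − 144 = 66
66 − 55 = 11
11 − 8 = 3
3 − 3 = 0
So 71431 = 46368 + 17711 + 6765 + 377 + 144 + 55 + 8 + 3, with no two terms consecutive in the sequence.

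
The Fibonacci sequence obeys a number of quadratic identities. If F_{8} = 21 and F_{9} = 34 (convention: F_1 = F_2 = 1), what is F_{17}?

By F_{2k+1} = F_k² + F_{k+1}²: F_{17} = 21² + 34² = 441 + 1156 = 1597.

1597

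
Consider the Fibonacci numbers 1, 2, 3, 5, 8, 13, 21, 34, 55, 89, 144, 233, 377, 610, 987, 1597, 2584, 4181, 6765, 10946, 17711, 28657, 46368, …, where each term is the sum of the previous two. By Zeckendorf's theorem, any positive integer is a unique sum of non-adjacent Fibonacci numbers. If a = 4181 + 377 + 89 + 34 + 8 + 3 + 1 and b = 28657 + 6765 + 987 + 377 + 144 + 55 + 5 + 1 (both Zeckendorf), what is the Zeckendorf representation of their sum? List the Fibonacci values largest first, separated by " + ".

28657 + 10946 + 1597 + 377 + 89 + 13 + 5

The two numbers are 4693 and 36991, so their sum is 41684.
take 28657 (≤ 41684); 41684 − 28657 = 13027
take 10946 (≤ 13027); 13027 − 10946 = 2081
take 1597 (≤ 2081); 2081 − 1597 = 484
take 377 (≤ 484); 484 − 377 = 107
take 89 (≤ 107); 107 − 89 = 18
take 13 (≤ 18); 18 − 13 = 5
take 5 (≤ 5); 5 − 5 = 0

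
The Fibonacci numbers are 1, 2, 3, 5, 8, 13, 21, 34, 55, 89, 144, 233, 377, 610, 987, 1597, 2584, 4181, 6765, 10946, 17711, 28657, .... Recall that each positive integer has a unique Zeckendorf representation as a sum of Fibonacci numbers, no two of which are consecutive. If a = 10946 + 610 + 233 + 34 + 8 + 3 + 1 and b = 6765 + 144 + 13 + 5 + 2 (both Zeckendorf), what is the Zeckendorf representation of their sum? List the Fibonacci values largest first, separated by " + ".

17711 + 987 + 55 + 8 + 3

The two numbers are 11835 and 6929, so their sum is 18764.
Repeatedly subtract the largest Fibonacci number that fits:
largest Fibonacci ≤ 18764 is 17711; 18764 − 17711 = 1053
largest Fibonacci ≤ 1053 is 987; 1053 − 987 = 66
largest Fibonacci ≤ 66 is 55; 66 − 55 = 11
largest Fibonacci ≤ 11 is 8; 11 − 8 = 3
largest Fibonacci ≤ 3 is 3; 3 − 3 = 0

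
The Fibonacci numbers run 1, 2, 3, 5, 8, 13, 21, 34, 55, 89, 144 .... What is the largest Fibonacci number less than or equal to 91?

89

89 ≤ 91 < 144, so the largest Fibonacci number not exceeding 91 is 89.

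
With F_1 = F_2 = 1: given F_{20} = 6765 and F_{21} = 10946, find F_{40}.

102334155

By the doubling identity F_{2k} = F_k(2F_{k+1} − F_k): F_{40} = 6765·(2·10946 − 6765) = 6765·15127 = 102334155.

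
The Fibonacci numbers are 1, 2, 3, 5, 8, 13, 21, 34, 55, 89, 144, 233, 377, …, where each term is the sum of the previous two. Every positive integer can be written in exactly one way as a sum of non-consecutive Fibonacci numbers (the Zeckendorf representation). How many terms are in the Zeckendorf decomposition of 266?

266: greatest Fibonacci not exceeding it is 233, leaving 33
33: greatest Fibonacci not exceeding it is 21, leaving 12
12: greatest Fibonacci not exceeding it is 8, leaving 4
4: greatest Fibonacci not exceeding it is 3, leaving 1
1: greatest Fibonacci not exceeding it is 1, leaving 0
266 = 233 + 21 + 8 + 3 + 1, which has 5 terms.

5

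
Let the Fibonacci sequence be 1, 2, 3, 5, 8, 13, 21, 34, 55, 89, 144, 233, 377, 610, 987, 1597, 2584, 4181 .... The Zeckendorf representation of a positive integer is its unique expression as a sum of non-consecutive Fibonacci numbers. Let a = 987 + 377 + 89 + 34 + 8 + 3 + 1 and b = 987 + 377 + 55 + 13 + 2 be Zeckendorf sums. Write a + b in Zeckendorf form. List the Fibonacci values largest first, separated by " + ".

The two numbers are 1499 and 1434, so their sum is 2933.
Greedy algorithm:
take 2584 (≤ 2933); 2933 − 2584 = 349
take 233 (≤ 349); 349 − 233 = 116
take 89 (≤ 116); 116 − 89 = 27
take 21 (≤ 27); 27 − 21 = 6
take 5 (≤ 6); 6 − 5 = 1
take 1 (≤ 1); 1 − 1 = 0

2584 + 233 + 89 + 21 + 5 + 1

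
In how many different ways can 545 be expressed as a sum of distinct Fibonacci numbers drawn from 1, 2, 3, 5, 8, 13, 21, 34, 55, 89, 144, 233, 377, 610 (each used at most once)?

21

545 = 377+144+21+3 = 377+144+21+2+1 = 377+144+13+8+3 = 377+89+55+21+3 = 377+144+13+8+2+1 = … (16 more), for 21 in all.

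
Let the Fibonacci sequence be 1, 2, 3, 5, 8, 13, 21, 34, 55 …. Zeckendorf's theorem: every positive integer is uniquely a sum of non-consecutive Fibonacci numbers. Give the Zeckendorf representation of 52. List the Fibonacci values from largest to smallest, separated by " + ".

Greedily peel off the largest Fibonacci term at each step:
34 ≤ 52 < 55, so take 34; remainder 18
13 ≤ 18 < 21, so take 13; remainder 5
5 ≤ 5 < 8, so take 5; remainder 0
So 52 = 34 + 13 + 5, with no two terms consecutive in the sequence.

34 + 13 + 5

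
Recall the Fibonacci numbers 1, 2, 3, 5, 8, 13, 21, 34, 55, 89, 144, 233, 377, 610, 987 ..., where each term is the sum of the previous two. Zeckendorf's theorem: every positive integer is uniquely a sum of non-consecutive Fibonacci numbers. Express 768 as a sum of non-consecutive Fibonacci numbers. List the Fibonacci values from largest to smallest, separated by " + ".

610 + 144 + 13 + 1

768 − 610 = 158
158 − 144 = 14
14 − 13 = 1
1 − 1 = 0
So 768 = 610 + 144 + 13 + 1, with no two terms consecutive in the sequence.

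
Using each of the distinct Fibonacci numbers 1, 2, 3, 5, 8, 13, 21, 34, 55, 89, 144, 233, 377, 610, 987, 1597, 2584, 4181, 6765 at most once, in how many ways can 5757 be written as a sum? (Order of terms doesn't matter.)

30

Each representation comes from the Zeckendorf form by replacing some F_k with F_{k−1} + F_{k−2} where possible.
5757 = 4181+987+377+144+55+13 = 4181+987+377+144+55+8+5 = 4181+987+377+144+34+21+13 = 4181+987+377+144+55+8+3+2 = 4181+987+377+144+34+21+8+5 = … (25 more), for 30 in all.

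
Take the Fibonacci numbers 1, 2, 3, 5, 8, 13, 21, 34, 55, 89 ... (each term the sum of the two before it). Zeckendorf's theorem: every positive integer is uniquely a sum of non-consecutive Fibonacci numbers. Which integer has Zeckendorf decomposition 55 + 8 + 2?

55 + 8 + 2 = 65.

65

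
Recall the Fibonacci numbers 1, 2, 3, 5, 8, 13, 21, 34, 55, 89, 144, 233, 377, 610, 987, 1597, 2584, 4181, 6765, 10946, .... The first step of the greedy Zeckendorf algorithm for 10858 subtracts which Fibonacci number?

6765 ≤ 10858 < 10946, so the largest Fibonacci number not exceeding 10858 is 6765.

6765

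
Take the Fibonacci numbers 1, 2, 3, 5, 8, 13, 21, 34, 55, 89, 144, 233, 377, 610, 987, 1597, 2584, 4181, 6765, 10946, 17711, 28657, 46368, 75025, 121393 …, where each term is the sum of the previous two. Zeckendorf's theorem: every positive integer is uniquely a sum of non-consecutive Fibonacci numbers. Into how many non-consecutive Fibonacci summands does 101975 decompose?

7

Repeatedly subtract the largest Fibonacci number that fits:
101975: greatest Fibonacci not exceeding it is 75025, leaving 26950
26950: greatest Fibonacci not exceeding it is 17711, leaving 9239
9239: greatest Fibonacci not exceeding it is 6765, leaving 2474
2474: greatest Fibonacci not exceeding it is 1597, leaving 877
877: greatest Fibonacci not exceeding it is 610, leaving 267
267: greatest Fibonacci not exceeding it is 233, leaving 34
34: greatest Fibonacci not exceeding it is 34, leaving 0
101975 = 75025 + 17711 + 6765 + 1597 + 610 + 233 + 34, which has 7 terms.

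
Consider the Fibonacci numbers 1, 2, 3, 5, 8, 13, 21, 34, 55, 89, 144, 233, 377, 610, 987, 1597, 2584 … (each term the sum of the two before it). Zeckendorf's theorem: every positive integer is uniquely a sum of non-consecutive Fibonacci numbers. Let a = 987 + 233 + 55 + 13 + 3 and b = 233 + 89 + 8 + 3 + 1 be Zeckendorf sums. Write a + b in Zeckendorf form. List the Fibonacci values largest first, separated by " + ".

The two numbers are 1291 and 334, so their sum is 1625.
largest Fibonacci ≤ 1625 is 1597; 1625 − 1597 = 28
largest Fibonacci ≤ 28 is 21; 28 − 21 = 7
largest Fibonacci ≤ 7 is 5; 7 − 5 = 2
largest Fibonacci ≤ 2 is 2; 2 − 2 = 0

1597 + 21 + 5 + 2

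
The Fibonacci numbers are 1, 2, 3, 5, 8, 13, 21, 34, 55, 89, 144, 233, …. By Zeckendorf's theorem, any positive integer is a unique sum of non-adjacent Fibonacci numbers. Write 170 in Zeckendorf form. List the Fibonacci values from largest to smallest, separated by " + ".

take 144 (≤ 170); 170 − 144 = 26
take 21 (≤ 26); 26 − 21 = 5
take 5 (≤ 5); 5 − 5 = 0
So 170 = 144 + 21 + 5, with no two terms consecutive in the sequence.

144 + 21 + 5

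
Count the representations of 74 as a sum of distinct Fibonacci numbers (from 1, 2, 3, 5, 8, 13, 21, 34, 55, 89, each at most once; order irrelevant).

Each representation comes from the Zeckendorf form by replacing some F_k with F_{k−1} + F_{k−2} where possible.
74 = 55+13+5+1 = 55+13+3+2+1 = 34+21+13+5+1 = 55+8+5+3+2+1 = 34+21+13+3+2+1 = … (1 more), for 6 in all.

6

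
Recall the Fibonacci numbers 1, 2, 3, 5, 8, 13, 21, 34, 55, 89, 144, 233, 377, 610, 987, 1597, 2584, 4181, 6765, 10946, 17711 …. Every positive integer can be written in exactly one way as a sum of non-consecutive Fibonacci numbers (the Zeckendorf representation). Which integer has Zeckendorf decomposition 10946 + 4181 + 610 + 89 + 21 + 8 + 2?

10946 + 4181 + 610 + 89 + 21 + 8 + 2 = 15857.

15857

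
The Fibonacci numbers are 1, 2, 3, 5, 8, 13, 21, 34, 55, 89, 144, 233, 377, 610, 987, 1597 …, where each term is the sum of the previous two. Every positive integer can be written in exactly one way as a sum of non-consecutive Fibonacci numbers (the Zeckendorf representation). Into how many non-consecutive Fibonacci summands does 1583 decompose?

Greedily peel off the largest Fibonacci term at each step:
take 987 (≤ 1583); 1583 − 987 = 596
take 377 (≤ 596); 596 − 377 = 219
take 144 (≤ 219); 219 − 144 = 75
take 55 (≤ 75); 75 − 55 = 20
take 13 (≤ 20); 20 − 13 = 7
take 5 (≤ 7); 7 − 5 = 2
take 2 (≤ 2); 2 − 2 = 0
1583 = 987 + 377 + 144 + 55 + 13 + 5 + 2, which has 7 terms.

7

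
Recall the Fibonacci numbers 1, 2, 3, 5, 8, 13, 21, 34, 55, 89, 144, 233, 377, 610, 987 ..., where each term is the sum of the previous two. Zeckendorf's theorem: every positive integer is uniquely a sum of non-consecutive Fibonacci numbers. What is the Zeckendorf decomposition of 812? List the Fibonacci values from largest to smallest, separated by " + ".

610 + 144 + 55 + 3

Greedily peel off the largest Fibonacci term at each step:
subtract 610 from 812: 202 remains
subtract 144 from 202: 58 remains
subtract 55 from 58: 3 remains
subtract 3 from 3: 0 remains
So 812 = 610 + 144 + 55 + 3, with no two terms consecutive in the sequence.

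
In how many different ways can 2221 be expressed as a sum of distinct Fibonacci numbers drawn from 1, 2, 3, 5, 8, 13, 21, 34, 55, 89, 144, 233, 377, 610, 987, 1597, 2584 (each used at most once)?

2221 = 1597+610+13+1 = 1597+610+8+5+1 = 1597+377+233+13+1 = 1597+610+8+3+2+1 = 1597+377+233+8+5+1 = … (20 more), for 25 in all.

25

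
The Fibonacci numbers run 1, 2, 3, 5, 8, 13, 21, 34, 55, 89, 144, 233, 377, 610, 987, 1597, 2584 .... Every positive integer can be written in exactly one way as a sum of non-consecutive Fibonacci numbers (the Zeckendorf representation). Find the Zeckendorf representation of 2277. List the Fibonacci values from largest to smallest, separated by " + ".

Greedy algorithm:
1597 ≤ 2277 < 2584, so take 1597; remainder 680
610 ≤ 680 < 987, so take 610; remainder 70
55 ≤ 70 < 89, so take 55; remainder 15
13 ≤ 15 < 21, so take 13; remainder 2
2 ≤ 2 < 3, so take 2; remainder 0
So 2277 = 1597 + 610 + 55 + 13 + 2, with no two terms consecutive in the sequence.

1597 + 610 + 55 + 13 + 2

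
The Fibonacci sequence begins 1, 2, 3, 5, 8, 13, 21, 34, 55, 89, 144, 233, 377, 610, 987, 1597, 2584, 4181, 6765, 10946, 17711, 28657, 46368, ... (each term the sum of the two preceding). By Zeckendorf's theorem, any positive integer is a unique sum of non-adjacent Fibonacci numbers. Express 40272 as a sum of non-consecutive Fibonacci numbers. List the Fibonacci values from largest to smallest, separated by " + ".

28657 + 10946 + 610 + 55 + 3 + 1

Greedy algorithm:
subtract 28657 from 40272: 11615 remains
subtract 10946 from 11615: 669 remains
subtract 610 from 669: 59 remains
subtract 55 from 59: 4 remains
subtract 3 from 4: 1 remains
subtract 1 from 1: 0 remains
So 40272 = 28657 + 10946 + 610 + 55 + 3 + 1, with no two terms consecutive in the sequence.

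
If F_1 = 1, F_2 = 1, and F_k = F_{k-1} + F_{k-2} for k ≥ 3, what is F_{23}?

Iterating the recurrence up to F_{18} = 2584 and F_{17} = 1597:
F_{19} = F_{18} + F_{17} = 2584 + 1597 = 4181
F_{20} = F_{19} + F_{18} = 4181 + 2584 = 6765
F_{21} = F_{20} + F_{19} = 6765 + 4181 = 10946
F_{22} = F_{21} + F_{20} = 10946 + 6765 = 17711
F_{23} = F_{22} + F_{21} = 17711 + 10946 = 28657

28657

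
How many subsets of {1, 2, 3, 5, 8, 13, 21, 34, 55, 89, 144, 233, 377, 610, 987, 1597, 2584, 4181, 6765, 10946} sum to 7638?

45

7638 = 6765+610+233+21+8+1 = 6765+610+233+21+5+3+1 = 6765+610+144+89+21+8+1 = 6765+610+233+13+8+5+3+1 = … (41 more), for 45 in all.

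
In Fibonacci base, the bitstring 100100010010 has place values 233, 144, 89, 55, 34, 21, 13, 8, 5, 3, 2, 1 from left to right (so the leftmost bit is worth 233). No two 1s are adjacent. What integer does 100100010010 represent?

298

Summing the place values of the 1 bits: 233 + 55 + 8 + 2 = 298.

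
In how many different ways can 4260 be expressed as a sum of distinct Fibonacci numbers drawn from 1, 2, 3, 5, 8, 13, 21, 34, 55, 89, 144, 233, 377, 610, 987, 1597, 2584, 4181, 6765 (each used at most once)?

4260 = 4181+55+21+3 = 4181+55+21+2+1 = 4181+55+13+8+3 = 2584+1597+55+21+3 = … (36 more), for 40 in all.

40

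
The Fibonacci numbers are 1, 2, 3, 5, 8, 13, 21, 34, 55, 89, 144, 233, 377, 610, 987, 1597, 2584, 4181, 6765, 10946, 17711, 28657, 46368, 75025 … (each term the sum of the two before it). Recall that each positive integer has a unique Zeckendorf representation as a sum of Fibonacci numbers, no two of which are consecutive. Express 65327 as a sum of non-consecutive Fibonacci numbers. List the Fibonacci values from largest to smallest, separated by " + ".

46368 ≤ 65327 < 75025, so take 46368; remainder 18959
17711 ≤ 18959 < 28657, so take 17711; remainder 1248
987 ≤ 1248 < 1597, so take 987; remainder 261
233 ≤ 261 < 377, so take 233; remainder 28
21 ≤ 28 < 34, so take 21; remainder 7
5 ≤ 7 < 8, so take 5; remainder 2
2 ≤ 2 < 3, so take 2; remainder 0
So 65327 = 46368 + 17711 + 987 + 233 + 21 + 5 + 2, with no two terms consecutive in the sequence.

46368 + 17711 + 987 + 233 + 21 + 5 + 2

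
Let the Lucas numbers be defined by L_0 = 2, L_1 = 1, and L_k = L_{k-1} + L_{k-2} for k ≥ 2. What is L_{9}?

L_{2} = L_{1} + L_{0} = 1 + 2 = 3
L_{3} = L_{2} + L_{1} = 3 + 1 = 4
L_{4} = L_{3} + L_{2} = 4 + 3 = 7
L_{5} = L_{4} + L_{3} = 7 + 4 = 11
L_{6} = L_{5} + L_{4} = 11 + 7 = 18
L_{7} = L_{6} + L_{5} = 18 + 11 = 29
L_{8} = L_{7} + L_{6} = 29 + 18 = 47
L_{9} = L_{8} + L_{7} = 47 + 29 = 76

76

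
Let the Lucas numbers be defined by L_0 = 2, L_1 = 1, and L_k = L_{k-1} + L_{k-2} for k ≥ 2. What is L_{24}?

103682

Iterating the recurrence up to L_{18} = 5778 and L_{17} = 3571:
L_{19} = L_{18} + L_{17} = 5778 + 3571 = 9349
L_{20} = L_{19} + L_{18} = 9349 + 5778 = 15127
L_{21} = L_{20} + L_{19} = 15127 + 9349 = 24476
L_{22} = L_{21} + L_{20} = 24476 + 15127 = 39603
L_{23} = L_{22} + L_{21} = 39603 + 24476 = 64079
L_{24} = L_{23} + L_{22} = 64079 + 39603 = 103682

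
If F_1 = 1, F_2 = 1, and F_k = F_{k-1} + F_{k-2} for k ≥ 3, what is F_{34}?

Iterating the recurrence up to F_{30} = 832040 and F_{29} = 514229:
F_{31} = F_{30} + F_{29} = 832040 + 514229 = 1346269
F_{32} = F_{31} + F_{30} = 1346269 + 832040 = 2178309
F_{33} = F_{32} + F_{31} = 2178309 + 1346269 = 3524578
F_{34} = F_{33} + F_{32} = 3524578 + 2178309 = 5702887

5702887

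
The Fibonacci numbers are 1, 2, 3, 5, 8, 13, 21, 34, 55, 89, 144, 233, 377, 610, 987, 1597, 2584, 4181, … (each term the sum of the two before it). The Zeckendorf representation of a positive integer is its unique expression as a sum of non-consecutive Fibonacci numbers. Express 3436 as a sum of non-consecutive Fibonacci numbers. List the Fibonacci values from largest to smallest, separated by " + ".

2584 + 610 + 233 + 8 + 1

Repeatedly subtract the largest Fibonacci number that fits:
2584 ≤ 3436 < 4181, so take 2584; remainder 852
610 ≤ 852 < 987, so take 610; remainder 242
233 ≤ 242 < 377, so take 233; remainder 9
8 ≤ 9 < 13, so take 8; remainder 1
1 ≤ 1 < 2, so take 1; remainder 0
So 3436 = 2584 + 610 + 233 + 8 + 1, with no two terms consecutive in the sequence.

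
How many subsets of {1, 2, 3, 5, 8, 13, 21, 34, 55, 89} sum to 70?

Starting from the Zeckendorf form and repeatedly splitting a term F_k into F_{k−1} + F_{k−2} (when neither is already used) reaches every representation.
70 = 55+13+2 = 55+8+5+2 = 34+21+13+2 = 34+21+8+5+2 — 4 representations.

4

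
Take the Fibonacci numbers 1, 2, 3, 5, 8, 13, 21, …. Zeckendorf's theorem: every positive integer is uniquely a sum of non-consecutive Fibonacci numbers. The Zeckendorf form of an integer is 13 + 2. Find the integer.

13 + 2 = 15.

15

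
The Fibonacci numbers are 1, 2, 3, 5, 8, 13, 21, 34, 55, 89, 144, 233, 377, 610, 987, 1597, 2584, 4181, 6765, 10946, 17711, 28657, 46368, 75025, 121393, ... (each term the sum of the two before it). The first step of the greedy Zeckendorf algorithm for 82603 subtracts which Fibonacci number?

75025

75025 ≤ 82603 < 121393, so the largest Fibonacci number not exceeding 82603 is 75025.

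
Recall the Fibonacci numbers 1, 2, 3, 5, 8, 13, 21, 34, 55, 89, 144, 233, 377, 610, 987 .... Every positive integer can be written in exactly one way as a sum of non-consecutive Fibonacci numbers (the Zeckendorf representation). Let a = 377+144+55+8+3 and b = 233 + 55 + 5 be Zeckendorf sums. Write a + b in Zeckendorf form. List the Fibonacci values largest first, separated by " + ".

610 + 233 + 34 + 3

The two numbers are 587 and 293, so their sum is 880.
880: greatest Fibonacci not exceeding it is 610, leaving 270
270: greatest Fibonacci not exceeding it is 233, leaving 37
37: greatest Fibonacci not exceeding it is 34, leaving 3
3: greatest Fibonacci not exceeding it is 3, leaving 0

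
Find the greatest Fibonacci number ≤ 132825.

121393 ≤ 132825 < 196418, so the largest Fibonacci number not exceeding 132825 is 121393.

121393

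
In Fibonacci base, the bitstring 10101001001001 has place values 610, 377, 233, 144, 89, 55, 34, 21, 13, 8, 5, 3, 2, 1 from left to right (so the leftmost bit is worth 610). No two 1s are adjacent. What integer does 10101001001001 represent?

959

Summing the place values of the 1 bits: 610 + 233 + 89 + 21 + 5 + 1 = 959.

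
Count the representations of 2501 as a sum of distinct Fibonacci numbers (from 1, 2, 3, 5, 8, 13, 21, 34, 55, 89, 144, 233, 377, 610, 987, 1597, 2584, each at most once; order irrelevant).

2501 = 1597+610+233+55+5+1 = 1597+610+233+55+3+2+1 = 1597+610+233+34+21+5+1 = 1597+610+144+89+55+5+1 = 1597+610+233+34+21+3+2+1 = … (19 more), for 24 in all.

24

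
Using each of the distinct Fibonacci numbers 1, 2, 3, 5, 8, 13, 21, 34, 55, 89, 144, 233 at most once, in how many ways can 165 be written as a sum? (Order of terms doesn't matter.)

11

Each representation comes from the Zeckendorf form by replacing some F_k with F_{k−1} + F_{k−2} where possible.
165 = 144+21 = 144+13+8 = 89+55+21 = 144+13+5+3 = 89+55+13+8 = … (6 more), for 11 in all.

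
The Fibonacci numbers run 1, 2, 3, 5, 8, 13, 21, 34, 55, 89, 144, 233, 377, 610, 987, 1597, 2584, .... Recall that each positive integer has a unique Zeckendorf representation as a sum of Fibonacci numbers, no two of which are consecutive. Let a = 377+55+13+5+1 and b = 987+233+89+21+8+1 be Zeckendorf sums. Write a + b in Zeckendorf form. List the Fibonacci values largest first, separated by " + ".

1597 + 144 + 34 + 13 + 2

The two numbers are 451 and 1339, so their sum is 1790.
1597 ≤ 1790 < 2584, so take 1597; remainder 193
144 ≤ 193 < 233, so take 144; remainder 49
34 ≤ 49 < 55, so take 34; remainder 15
13 ≤ 15 < 21, so take 13; remainder 2
2 ≤ 2 < 3, so take 2; remainder 0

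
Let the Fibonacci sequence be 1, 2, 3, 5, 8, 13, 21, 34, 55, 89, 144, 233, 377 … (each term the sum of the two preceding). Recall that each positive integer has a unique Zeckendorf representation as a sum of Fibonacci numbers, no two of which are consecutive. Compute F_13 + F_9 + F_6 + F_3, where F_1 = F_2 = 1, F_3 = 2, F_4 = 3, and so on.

F_13 + F_9 + F_6 + F_3 = 233 + 34 + 8 + 2 = 277.

277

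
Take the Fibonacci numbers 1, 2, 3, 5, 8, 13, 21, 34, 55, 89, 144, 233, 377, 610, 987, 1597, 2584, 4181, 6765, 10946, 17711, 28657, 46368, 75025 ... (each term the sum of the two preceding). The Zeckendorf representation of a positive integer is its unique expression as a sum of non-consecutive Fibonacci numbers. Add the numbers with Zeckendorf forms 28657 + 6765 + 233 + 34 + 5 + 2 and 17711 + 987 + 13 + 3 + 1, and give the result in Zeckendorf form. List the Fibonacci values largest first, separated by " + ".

The two numbers are 35696 and 18715, so their sum is 54411.
Greedy algorithm:
54411 − 46368 = 8043
8043 − 6765 = 1278
1278 − 987 = 291
291 − 233 = 58
58 − 55 = 3
3 − 3 = 0

46368 + 6765 + 987 + 233 + 55 + 3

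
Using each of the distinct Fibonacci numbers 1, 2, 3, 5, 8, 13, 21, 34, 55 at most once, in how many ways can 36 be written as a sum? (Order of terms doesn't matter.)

Each representation comes from the Zeckendorf form by replacing some F_k with F_{k−1} + F_{k−2} where possible.
36 = 34+2 = 21+13+2 = 21+8+5+2 — 3 representations.

3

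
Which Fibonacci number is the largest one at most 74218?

46368

46368 ≤ 74218 < 75025, so the largest Fibonacci number not exceeding 74218 is 46368.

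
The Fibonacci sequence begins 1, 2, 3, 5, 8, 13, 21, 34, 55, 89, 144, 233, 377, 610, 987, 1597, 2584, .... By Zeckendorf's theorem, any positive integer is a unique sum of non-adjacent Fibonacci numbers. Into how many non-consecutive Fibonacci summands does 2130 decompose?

6

2130 − 1597 = 533
533 − 377 = 156
156 − 144 = 12
12 − 8 = 4
4 − 3 = 1
1 − 1 = 0
2130 = 1597 + 377 + 144 + 8 + 3 + 1, which has 6 terms.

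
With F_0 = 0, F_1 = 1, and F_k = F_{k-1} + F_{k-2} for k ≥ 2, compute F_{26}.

Iterating the recurrence up to F_{22} = 17711 and F_{21} = 10946:
F_{23} = F_{22} + F_{21} = 17711 + 10946 = 28657
F_{24} = F_{23} + F_{22} = 28657 + 17711 = 46368
F_{25} = F_{24} + F_{23} = 46368 + 28657 = 75025
F_{26} = F_{25} + F_{24} = 75025 + 46368 = 121393

121393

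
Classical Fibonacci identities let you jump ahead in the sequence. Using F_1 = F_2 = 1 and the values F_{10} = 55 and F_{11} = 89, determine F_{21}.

10946

By F_{2k+1} = F_k² + F_{k+1}²: F_{21} = 55² + 89² = 3025 + 7921 = 10946.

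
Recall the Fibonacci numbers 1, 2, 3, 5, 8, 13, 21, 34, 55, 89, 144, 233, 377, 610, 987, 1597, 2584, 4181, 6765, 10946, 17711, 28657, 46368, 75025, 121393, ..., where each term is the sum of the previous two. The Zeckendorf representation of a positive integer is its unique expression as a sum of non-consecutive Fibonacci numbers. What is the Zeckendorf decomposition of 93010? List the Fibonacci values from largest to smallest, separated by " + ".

75025 + 17711 + 233 + 34 + 5 + 2

Greedy algorithm:
93010: greatest Fibonacci not exceeding it is 75025, leaving 17985
17985: greatest Fibonacci not exceeding it is 17711, leaving 274
274: greatest Fibonacci not exceeding it is 233, leaving 41
41: greatest Fibonacci not exceeding it is 34, leaving 7
7: greatest Fibonacci not exceeding it is 5, leaving 2
2: greatest Fibonacci not exceeding it is 2, leaving 0
So 93010 = 75025 + 17711 + 233 + 34 + 5 + 2, with no two terms consecutive in the sequence.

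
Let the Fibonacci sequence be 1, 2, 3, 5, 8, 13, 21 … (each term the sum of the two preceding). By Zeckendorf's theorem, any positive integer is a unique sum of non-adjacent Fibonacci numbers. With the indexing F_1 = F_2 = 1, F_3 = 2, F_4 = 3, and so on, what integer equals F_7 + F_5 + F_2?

19

F_7 + F_5 + F_2 = 13 + 5 + 1 = 19.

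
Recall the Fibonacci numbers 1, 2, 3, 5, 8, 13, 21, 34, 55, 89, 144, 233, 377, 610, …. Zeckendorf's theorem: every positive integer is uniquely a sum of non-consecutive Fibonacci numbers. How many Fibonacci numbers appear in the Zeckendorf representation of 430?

5

430: greatest Fibonacci not exceeding it is 377, leaving 53
53: greatest Fibonacci not exceeding it is 34, leaving 19
19: greatest Fibonacci not exceeding it is 13, leaving 6
6: greatest Fibonacci not exceeding it is 5, leaving 1
1: greatest Fibonacci not exceeding it is 1, leaving 0
430 = 377 + 34 + 13 + 5 + 1, which has 5 terms.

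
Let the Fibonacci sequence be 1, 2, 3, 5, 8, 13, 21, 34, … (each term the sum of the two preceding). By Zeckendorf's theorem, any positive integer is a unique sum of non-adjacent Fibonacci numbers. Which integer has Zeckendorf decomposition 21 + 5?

21 + 5 = 26.

26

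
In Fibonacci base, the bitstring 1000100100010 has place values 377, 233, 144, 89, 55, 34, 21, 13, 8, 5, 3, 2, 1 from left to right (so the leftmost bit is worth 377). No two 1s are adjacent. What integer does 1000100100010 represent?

Summing the place values of the 1 bits: 377 + 55 + 13 + 2 = 447.

447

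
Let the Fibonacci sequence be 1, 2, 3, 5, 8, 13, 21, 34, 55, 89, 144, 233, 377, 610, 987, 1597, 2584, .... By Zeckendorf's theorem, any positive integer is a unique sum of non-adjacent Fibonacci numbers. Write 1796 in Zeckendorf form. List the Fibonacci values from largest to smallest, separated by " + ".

1597 + 144 + 55

Greedy algorithm:
largest Fibonacci ≤ 1796 is 1597; 1796 − 1597 = 199
largest Fibonacci ≤ 199 is 144; 199 − 144 = 55
largest Fibonacci ≤ 55 is 55; 55 − 55 = 0
So 1796 = 1597 + 144 + 55, with no two terms consecutive in the sequence.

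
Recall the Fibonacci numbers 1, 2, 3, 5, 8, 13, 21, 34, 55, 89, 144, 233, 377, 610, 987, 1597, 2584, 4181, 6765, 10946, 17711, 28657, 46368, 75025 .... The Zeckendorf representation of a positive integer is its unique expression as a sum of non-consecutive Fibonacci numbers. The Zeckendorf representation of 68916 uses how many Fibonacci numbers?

largest Fibonacci ≤ 68916 is 46368; 68916 − 46368 = 22548
largest Fibonacci ≤ 22548 is 17711; 22548 − 17711 = 4837
largest Fibonacci ≤ 4837 is 4181; 4837 − 4181 = 656
largest Fibonacci ≤ 656 is 610; 656 − 610 = 46
largest Fibonacci ≤ 46 is 34; 46 − 34 = 12
largest Fibonacci ≤ 12 is 8; 12 − 8 = 4
largest Fibonacci ≤ 4 is 3; 4 − 3 = 1
largest Fibonacci ≤ 1 is 1; 1 − 1 = 0
68916 = 46368 + 17711 + 4181 + 610 + 34 + 8 + 3 + 1, which has 8 terms.

8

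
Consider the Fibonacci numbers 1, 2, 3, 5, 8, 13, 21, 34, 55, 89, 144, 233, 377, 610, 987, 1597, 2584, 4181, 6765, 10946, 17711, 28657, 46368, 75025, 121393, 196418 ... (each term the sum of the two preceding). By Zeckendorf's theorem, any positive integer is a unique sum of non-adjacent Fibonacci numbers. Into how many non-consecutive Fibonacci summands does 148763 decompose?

8

121393 ≤ 148763 < 196418, so take 121393; remainder 27370
17711 ≤ 27370 < 28657, so take 17711; remainder 9659
6765 ≤ 9659 < 10946, so take 6765; remainder 2894
2584 ≤ 2894 < 4181, so take 2584; remainder 310
233 ≤ 310 < 377, so take 233; remainder 77
55 ≤ 77 < 89, so take 55; remainder 22
21 ≤ 22 < 34, so take 21; remainder 1
1 ≤ 1 < 2, so take 1; remainder 0
148763 = 121393 + 17711 + 6765 + 2584 + 233 + 55 + 21 + 1, which has 8 terms.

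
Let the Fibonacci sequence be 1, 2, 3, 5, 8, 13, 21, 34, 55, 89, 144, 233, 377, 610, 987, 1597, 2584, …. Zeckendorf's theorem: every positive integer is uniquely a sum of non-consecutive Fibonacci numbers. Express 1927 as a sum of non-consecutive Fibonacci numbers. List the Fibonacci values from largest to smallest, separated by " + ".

1597 + 233 + 89 + 8

Greedily peel off the largest Fibonacci term at each step:
1927 − 1597 = 330
330 − 233 = 97
97 − 89 = 8
8 − 8 = 0
So 1927 = 1597 + 233 + 89 + 8, with no two terms consecutive in the sequence.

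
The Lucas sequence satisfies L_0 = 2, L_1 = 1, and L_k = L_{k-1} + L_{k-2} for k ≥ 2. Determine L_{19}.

Iterating the recurrence up to L_{12} = 322 and L_{11} = 199:
L_{13} = L_{12} + L_{11} = 322 + 199 = 521
L_{14} = L_{13} + L_{12} = 521 + 322 = 843
L_{15} = L_{14} + L_{13} = 843 + 521 = 1364
L_{16} = L_{15} + L_{14} = 1364 + 843 = 2207
L_{17} = L_{16} + L_{15} = 2207 + 1364 = 3571
L_{18} = L_{17} + L_{16} = 3571 + 2207 = 5778
L_{19} = L_{18} + L_{17} = 5778 + 3571 = 9349

9349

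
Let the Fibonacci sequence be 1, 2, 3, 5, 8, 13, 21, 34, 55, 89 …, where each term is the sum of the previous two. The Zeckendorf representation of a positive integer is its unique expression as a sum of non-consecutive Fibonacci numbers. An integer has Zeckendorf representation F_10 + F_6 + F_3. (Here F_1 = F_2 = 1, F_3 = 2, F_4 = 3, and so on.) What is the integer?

F_10 + F_6 + F_3 = 55 + 8 + 2 = 65.

65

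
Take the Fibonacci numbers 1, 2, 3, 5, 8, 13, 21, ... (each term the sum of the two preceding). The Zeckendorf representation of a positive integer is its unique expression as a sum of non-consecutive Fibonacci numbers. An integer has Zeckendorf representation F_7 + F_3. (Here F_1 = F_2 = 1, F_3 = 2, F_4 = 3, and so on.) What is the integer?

F_7 + F_3 = 13 + 2 = 15.

15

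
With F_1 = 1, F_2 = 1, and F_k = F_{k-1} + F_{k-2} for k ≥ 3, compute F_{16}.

Iterating the recurrence up to F_{11} = 89 and F_{10} = 55:
F_{12} = F_{11} + F_{10} = 89 + 55 = 144
F_{13} = F_{12} + F_{11} = 144 + 89 = 233
F_{14} = F_{13} + F_{12} = 233 + 144 = 377
F_{15} = F_{14} + F_{13} = 377 + 233 = 610
F_{16} = F_{15} + F_{14} = 610 + 377 = 987

987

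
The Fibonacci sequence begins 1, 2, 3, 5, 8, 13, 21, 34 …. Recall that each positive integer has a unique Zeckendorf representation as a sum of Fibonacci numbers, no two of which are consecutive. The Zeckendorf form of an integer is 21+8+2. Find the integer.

31

21+8+2 = 31.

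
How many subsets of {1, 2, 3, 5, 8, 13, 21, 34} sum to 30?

3

Starting from the Zeckendorf form and repeatedly splitting a term F_k into F_{k−1} + F_{k−2} (when neither is already used) reaches every representation.
30 = 21+8+1 = 21+5+3+1 = 13+8+5+3+1 — 3 representations.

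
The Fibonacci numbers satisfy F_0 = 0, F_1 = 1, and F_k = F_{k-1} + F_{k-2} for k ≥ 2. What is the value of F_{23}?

Iterating the recurrence up to F_{19} = 4181 and F_{18} = 2584:
F_{20} = F_{19} + F_{18} = 4181 + 2584 = 6765
F_{21} = F_{20} + F_{19} = 6765 + 4181 = 10946
F_{22} = F_{21} + F_{20} = 10946 + 6765 = 17711
F_{23} = F_{22} + F_{21} = 17711 + 10946 = 28657

28657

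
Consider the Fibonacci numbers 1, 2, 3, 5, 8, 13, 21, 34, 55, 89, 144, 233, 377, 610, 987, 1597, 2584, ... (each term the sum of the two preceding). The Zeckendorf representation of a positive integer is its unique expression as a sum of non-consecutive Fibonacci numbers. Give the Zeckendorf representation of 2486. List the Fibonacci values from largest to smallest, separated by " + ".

1597 + 610 + 233 + 34 + 8 + 3 + 1

subtract 1597 from 2486: 889 remains
subtract 610 from 889: 279 remains
subtract 233 from 279: 46 remains
subtract 34 from 46: 12 remains
subtract 8 from 12: 4 remains
subtract 3 from 4: 1 remains
subtract 1 from 1: 0 remains
So 2486 = 1597 + 610 + 233 + 34 + 8 + 3 + 1, with no two terms consecutive in the sequence.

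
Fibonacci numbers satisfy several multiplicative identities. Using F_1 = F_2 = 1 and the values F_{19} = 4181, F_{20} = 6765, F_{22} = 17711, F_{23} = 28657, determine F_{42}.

By the addition formula F_{m+n} = F_m F_{n+1} + F_{m−1} F_n with m=20, n=22: F_{42} = 6765·28657 + 4181·17711 = 193864605 + 74049691 = 267914296.

267914296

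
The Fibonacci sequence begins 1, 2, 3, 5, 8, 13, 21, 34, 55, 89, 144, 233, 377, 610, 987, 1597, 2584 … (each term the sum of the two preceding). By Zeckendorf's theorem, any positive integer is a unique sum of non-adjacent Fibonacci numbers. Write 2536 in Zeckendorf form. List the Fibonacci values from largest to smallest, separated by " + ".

largest Fibonacci ≤ 2536 is 1597; 2536 − 1597 = 939
largest Fibonacci ≤ 939 is 610; 939 − 610 = 329
largest Fibonacci ≤ 329 is 233; 329 − 233 = 96
largest Fibonacci ≤ 96 is 89; 96 − 89 = 7
largest Fibonacci ≤ 7 is 5; 7 − 5 = 2
largest Fibonacci ≤ 2 is 2; 2 − 2 = 0
So 2536 = 1597 + 610 + 233 + 89 + 5 + 2, with no two terms consecutive in the sequence.

1597 + 610 + 233 + 89 + 5 + 2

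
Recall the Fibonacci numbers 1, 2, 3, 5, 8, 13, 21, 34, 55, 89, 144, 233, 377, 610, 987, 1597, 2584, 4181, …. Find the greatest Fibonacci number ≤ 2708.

2584

2584 ≤ 2708 < 4181, so the largest Fibonacci number not exceeding 2708 is 2584.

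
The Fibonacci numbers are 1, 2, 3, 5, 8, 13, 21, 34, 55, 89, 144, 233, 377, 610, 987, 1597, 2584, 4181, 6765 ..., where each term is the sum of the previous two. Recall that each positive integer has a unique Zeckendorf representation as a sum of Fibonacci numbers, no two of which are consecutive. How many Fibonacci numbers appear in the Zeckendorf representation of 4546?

6

Repeatedly subtract the largest Fibonacci number that fits:
4546: greatest Fibonacci not exceeding it is 4181, leaving 365
365: greatest Fibonacci not exceeding it is 233, leaving 132
132: greatest Fibonacci not exceeding it is 89, leaving 43
43: greatest Fibonacci not exceeding it is 34, leaving 9
9: greatest Fibonacci not exceeding it is 8, leaving 1
1: greatest Fibonacci not exceeding it is 1, leaving 0
4546 = 4181 + 233 + 89 + 34 + 8 + 1, which has 6 terms.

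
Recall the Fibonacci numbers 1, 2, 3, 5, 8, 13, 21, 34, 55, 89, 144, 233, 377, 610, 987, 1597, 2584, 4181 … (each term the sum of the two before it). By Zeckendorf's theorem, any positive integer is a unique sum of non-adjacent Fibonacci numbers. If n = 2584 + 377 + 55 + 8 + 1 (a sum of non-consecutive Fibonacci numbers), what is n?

2584 + 377 + 55 + 8 + 1 = 3025.

3025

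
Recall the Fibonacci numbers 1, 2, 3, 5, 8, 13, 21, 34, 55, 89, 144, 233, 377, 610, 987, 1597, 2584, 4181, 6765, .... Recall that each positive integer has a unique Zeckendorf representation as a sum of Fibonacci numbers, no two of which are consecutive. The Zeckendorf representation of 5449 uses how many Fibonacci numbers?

6

Repeatedly subtract the largest Fibonacci number that fits:
5449: greatest Fibonacci not exceeding it is 4181, leaving 1268
1268: greatest Fibonacci not exceeding it is 987, leaving 281
281: greatest Fibonacci not exceeding it is 233, leaving 48
48: greatest Fibonacci not exceeding it is 34, leaving 14
14: greatest Fibonacci not exceeding it is 13, leaving 1
1: greatest Fibonacci not exceeding it is 1, leaving 0
5449 = 4181 + 987 + 233 + 34 + 13 + 1, which has 6 terms.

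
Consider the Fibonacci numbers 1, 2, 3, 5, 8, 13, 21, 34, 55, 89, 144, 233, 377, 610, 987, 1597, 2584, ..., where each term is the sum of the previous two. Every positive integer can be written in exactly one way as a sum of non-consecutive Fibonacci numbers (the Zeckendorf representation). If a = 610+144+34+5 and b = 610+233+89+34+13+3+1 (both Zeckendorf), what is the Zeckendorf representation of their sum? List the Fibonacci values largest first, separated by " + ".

1597 + 144 + 34 + 1

The two numbers are 793 and 983, so their sum is 1776.
Greedily peel off the largest Fibonacci term at each step:
1776: greatest Fibonacci not exceeding it is 1597, leaving 179
179: greatest Fibonacci not exceeding it is 144, leaving 35
35: greatest Fibonacci not exceeding it is 34, leaving 1
1: greatest Fibonacci not exceeding it is 1, leaving 0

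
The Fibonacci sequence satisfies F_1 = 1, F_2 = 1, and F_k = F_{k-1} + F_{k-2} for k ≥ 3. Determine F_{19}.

4181

Iterating the recurrence up to F_{15} = 610 and F_{14} = 377:
F_{16} = F_{15} + F_{14} = 610 + 377 = 987
F_{17} = F_{16} + F_{15} = 987 + 610 = 1597
F_{18} = F_{17} + F_{16} = 1597 + 987 = 2584
F_{19} = F_{18} + F_{17} = 2584 + 1597 = 4181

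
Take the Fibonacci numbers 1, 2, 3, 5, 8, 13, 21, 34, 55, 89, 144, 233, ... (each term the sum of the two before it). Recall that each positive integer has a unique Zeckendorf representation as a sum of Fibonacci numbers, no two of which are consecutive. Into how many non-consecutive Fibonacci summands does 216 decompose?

216: greatest Fibonacci not exceeding it is 144, leaving 72
72: greatest Fibonacci not exceeding it is 55, leaving 17
17: greatest Fibonacci not exceeding it is 13, leaving 4
4: greatest Fibonacci not exceeding it is 3, leaving 1
1: greatest Fibonacci not exceeding it is 1, leaving 0
216 = 144 + 55 + 13 + 3 + 1, which has 5 terms.

5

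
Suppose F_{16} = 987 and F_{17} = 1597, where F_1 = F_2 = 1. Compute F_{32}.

2178309

By the doubling identity F_{2k} = F_k(2F_{k+1} − F_k): F_{32} = 987·(2·1597 − 987) = 987·2207 = 2178309.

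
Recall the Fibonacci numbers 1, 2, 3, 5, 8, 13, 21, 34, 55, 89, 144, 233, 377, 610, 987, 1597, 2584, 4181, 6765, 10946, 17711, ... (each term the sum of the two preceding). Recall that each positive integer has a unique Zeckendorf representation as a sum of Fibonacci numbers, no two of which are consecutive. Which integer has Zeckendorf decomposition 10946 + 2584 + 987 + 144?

14661

10946 + 2584 + 987 + 144 = 14661.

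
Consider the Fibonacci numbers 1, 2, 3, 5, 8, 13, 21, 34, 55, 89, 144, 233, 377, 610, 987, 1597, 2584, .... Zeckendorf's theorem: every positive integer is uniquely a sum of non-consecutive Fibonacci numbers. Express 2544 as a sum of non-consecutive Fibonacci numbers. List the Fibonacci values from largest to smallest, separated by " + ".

Greedy algorithm:
take 1597 (≤ 2544); 2544 − 1597 = 947
take 610 (≤ 947); 947 − 610 = 337
take 233 (≤ 337); 337 − 233 = 104
take 89 (≤ 104); 104 − 89 = 15
take 13 (≤ 15); 15 − 13 = 2
take 2 (≤ 2); 2 − 2 = 0
So 2544 = 1597 + 610 + 233 + 89 + 13 + 2, with no two terms consecutive in the sequence.

1597 + 610 + 233 + 89 + 13 + 2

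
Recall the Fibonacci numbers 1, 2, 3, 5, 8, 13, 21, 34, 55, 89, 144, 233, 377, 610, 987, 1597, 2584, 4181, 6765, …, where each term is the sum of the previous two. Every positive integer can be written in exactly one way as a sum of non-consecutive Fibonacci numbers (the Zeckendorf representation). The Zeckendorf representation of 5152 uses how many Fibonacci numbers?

take 4181 (≤ 5152); 5152 − 4181 = 971
take 610 (≤ 971); 971 − 610 = 361
take 233 (≤ 361); 361 − 233 = 128
take 89 (≤ 128); 128 − 89 = 39
take 34 (≤ 39); 39 − 34 = 5
take 5 (≤ 5); 5 − 5 = 0
5152 = 4181 + 610 + 233 + 89 + 34 + 5, which has 6 terms.

6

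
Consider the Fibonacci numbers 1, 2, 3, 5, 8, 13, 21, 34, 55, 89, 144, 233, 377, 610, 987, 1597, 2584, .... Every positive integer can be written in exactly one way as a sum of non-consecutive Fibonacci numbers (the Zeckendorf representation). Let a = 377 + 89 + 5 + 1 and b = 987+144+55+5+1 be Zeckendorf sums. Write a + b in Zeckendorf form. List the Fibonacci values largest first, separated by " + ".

1597 + 55 + 8 + 3 + 1

The two numbers are 472 and 1192, so their sum is 1664.
Greedily peel off the largest Fibonacci term at each step:
subtract 1597 from 1664: 67 remains
subtract 55 from 67: 12 remains
subtract 8 from 12: 4 remains
subtract 3 from 4: 1 remains
subtract 1 from 1: 0 remains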